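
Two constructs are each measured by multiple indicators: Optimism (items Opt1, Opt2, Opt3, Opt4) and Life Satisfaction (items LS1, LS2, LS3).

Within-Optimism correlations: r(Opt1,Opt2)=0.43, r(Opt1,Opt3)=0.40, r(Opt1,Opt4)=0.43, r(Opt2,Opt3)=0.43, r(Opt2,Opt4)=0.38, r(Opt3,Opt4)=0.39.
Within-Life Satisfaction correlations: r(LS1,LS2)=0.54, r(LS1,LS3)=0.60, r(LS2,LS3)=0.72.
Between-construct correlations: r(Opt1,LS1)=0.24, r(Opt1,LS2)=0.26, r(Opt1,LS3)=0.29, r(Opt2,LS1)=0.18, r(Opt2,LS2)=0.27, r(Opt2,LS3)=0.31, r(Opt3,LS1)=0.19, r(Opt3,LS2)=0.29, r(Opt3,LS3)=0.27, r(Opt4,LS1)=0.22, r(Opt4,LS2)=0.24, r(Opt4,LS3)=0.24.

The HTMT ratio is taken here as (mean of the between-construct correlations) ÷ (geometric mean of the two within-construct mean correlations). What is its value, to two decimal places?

Mean heterotrait r = 3.00/12 = 0.2500.
Mean within-Opt = 2.46/6 = 0.4100; mean within-LS = 1.86/3 = 0.6200.
Geometric mean = √(0.4100 × 0.6200) = 0.5042.
HTMT = 0.2500 / 0.5042 = 0.50.

0.50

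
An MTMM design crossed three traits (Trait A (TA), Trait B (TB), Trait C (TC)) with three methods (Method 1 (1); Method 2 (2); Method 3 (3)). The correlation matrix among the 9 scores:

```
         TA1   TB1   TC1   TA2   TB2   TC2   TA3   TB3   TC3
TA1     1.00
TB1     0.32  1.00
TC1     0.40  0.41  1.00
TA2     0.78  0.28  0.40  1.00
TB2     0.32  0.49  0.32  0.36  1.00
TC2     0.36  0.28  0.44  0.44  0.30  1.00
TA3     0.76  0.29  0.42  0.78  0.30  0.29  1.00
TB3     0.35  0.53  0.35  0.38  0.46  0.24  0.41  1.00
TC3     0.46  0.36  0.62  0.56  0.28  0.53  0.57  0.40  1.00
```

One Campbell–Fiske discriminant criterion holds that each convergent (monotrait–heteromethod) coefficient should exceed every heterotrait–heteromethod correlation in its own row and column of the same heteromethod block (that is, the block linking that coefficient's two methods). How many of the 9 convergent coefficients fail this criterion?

Checking each validity diagonal entry against its comparison values:
TA (methods 1·2): 0.78 vs {0.32, 0.28, 0.36, 0.40} → pass.
TA (methods 1·3): 0.76 vs {0.35, 0.29, 0.46, 0.42} → pass.
TA (methods 2·3): 0.78 vs {0.38, 0.30, 0.56, 0.29} → pass.
TB (methods 1·2): 0.49 vs {0.28, 0.32, 0.28, 0.32} → pass.
TB (methods 1·3): 0.53 vs {0.29, 0.35, 0.36, 0.35} → pass.
TB (methods 2·3): 0.46 vs {0.30, 0.38, 0.28, 0.24} → pass.
TC (methods 1·2): 0.44 vs {0.40, 0.36, 0.32, 0.28} → pass.
TC (methods 1·3): 0.62 vs {0.42, 0.46, 0.35, 0.36} → pass.
TC (methods 2·3): 0.53 vs {0.29, 0.56, 0.24, 0.28} → fail.
1 of 9 fail.

1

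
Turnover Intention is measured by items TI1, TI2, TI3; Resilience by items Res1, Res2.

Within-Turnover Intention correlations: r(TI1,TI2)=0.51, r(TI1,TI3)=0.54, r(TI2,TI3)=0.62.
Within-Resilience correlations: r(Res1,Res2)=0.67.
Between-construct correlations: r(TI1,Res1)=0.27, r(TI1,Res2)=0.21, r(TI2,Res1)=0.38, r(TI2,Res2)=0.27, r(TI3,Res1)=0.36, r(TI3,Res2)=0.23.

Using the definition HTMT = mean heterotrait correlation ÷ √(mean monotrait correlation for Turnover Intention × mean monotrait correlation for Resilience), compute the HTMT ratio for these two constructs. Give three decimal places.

Mean heterotrait r = 1.72/6 = 0.2867.
Mean within-TI = 1.67/3 = 0.5567; mean within-Res = 0.67/1 = 0.6700.
Geometric mean = √(0.5567 × 0.6700) = 0.6107.
HTMT = 0.2867 / 0.6107 = 0.469.

0.469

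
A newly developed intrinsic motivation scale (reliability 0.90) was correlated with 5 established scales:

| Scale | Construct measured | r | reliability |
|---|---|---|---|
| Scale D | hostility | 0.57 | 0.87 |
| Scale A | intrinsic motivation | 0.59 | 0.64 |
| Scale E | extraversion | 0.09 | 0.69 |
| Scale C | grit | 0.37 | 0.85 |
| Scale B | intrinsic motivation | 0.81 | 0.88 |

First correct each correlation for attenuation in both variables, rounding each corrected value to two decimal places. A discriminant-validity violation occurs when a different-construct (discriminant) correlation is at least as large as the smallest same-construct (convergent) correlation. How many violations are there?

Disattenuated r (r / √(r_scale · r_new)):
  Scale D (disc): 0.57 / √(0.87·0.90) = 0.64
  Scale A (conv): 0.59 / √(0.64·0.90) = 0.78
  Scale E (disc): 0.09 / √(0.69·0.90) = 0.11
  Scale C (disc): 0.37 / √(0.85·0.90) = 0.42
  Scale B (conv): 0.81 / √(0.88·0.90) = 0.91
Smallest convergent = 0.78. Discriminant values: 0.64, 0.11, 0.42; count ≥ 0.78 → 0.

0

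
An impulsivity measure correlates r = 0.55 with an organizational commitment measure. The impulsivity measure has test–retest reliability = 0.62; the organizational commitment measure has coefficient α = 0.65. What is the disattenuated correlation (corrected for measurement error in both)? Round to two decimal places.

r_true = r_obs / √(r_xx · r_yy) = 0.55 / √(0.62 × 0.65) = 0.55 / √0.4030 = 0.55 / 0.6348 ≈ 0.87.

0.87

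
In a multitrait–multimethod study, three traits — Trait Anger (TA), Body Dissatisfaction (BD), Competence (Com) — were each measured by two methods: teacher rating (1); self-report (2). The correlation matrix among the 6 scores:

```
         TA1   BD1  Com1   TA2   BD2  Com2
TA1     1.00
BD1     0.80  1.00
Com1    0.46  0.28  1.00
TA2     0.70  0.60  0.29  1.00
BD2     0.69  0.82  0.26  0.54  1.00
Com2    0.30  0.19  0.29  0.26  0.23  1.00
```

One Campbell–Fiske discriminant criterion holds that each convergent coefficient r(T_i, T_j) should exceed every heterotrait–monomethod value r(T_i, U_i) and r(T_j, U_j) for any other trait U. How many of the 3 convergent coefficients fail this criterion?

Checking each validity diagonal entry against its comparison values:
TA (methods 1·2): 0.70 vs {0.80, 0.54, 0.46, 0.26} → fail.
BD (methods 1·2): 0.82 vs {0.80, 0.54, 0.28, 0.23} → pass.
Com (methods 1·2): 0.29 vs {0.46, 0.26, 0.28, 0.23} → fail.
2 of 3 fail.

2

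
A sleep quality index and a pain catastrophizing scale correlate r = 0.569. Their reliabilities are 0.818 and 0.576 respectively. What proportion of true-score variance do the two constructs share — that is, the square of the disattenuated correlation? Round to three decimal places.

Disattenuated r = 0.569 / √(0.818 × 0.576) = 0.569 / 0.6864 = 0.8290.
Shared true-score variance = 0.8290² = 0.6872 ≈ 0.687.

0.687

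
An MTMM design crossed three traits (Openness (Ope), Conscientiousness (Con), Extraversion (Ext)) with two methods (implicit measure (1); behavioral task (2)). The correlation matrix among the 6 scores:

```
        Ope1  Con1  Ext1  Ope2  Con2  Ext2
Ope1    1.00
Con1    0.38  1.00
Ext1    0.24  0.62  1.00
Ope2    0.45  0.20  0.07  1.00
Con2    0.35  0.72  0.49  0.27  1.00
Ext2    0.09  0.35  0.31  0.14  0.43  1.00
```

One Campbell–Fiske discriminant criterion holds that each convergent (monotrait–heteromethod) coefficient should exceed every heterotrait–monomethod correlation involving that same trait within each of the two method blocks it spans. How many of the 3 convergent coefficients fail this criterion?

1

Convergent coefficients and their comparison sets:
Ope (methods 1·2): 0.45 vs {0.38, 0.27, 0.24, 0.14} → pass.
Con (methods 1·2): 0.72 vs {0.38, 0.27, 0.62, 0.43} → pass.
Ext (methods 1·2): 0.31 vs {0.24, 0.14, 0.62, 0.43} → fail.
1 of 3 fail.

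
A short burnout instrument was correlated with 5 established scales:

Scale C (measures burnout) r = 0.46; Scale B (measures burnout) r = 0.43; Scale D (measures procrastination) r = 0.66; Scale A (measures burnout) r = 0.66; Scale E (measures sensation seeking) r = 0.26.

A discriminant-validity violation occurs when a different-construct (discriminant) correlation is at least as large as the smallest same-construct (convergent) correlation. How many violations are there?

Convergent (same construct = burnout): Scale C, Scale B, Scale A.
Smallest convergent = 0.43. Discriminant values: 0.66, 0.26; count ≥ 0.43 → 1.

1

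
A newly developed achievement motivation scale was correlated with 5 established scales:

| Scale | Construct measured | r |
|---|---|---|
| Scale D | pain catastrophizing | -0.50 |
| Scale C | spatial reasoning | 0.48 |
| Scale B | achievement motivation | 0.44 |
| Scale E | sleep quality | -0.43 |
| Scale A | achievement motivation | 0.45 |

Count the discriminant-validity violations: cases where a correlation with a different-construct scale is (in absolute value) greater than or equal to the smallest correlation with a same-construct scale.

2

Convergent (same construct = achievement motivation): Scale B, Scale A.
Smallest convergent = 0.44. Discriminant |r|: 0.50, 0.48, 0.43; count ≥ 0.44 → 2.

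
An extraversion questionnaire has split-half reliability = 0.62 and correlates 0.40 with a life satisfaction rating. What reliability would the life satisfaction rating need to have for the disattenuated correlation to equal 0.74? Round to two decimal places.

0.47

r_true = r_obs / √(r_xx · r_yy) ⇒ 0.74 = 0.40 / √(0.62 · r_yy).
√(0.62 · r_yy) = 0.40 / 0.74 = 0.5405; 0.62 · r_yy = 0.2921; r_yy = 0.2921 / 0.62 ≈ 0.47.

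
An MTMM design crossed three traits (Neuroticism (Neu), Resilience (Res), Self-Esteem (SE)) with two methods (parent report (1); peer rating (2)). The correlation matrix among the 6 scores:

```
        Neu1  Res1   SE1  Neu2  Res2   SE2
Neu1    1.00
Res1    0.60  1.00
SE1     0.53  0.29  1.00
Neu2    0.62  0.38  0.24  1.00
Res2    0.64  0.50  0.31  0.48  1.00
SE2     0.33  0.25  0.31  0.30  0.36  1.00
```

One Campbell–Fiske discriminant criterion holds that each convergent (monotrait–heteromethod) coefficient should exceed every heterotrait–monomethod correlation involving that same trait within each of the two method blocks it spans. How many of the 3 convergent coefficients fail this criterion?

Each convergent coefficient versus the relevant comparison correlations:
Neu (methods 1·2): 0.62 vs {0.60, 0.48, 0.53, 0.30} → pass.
Res (methods 1·2): 0.50 vs {0.60, 0.48, 0.29, 0.36} → fail.
SE (methods 1·2): 0.31 vs {0.53, 0.30, 0.29, 0.36} → fail.
2 of 3 fail.

2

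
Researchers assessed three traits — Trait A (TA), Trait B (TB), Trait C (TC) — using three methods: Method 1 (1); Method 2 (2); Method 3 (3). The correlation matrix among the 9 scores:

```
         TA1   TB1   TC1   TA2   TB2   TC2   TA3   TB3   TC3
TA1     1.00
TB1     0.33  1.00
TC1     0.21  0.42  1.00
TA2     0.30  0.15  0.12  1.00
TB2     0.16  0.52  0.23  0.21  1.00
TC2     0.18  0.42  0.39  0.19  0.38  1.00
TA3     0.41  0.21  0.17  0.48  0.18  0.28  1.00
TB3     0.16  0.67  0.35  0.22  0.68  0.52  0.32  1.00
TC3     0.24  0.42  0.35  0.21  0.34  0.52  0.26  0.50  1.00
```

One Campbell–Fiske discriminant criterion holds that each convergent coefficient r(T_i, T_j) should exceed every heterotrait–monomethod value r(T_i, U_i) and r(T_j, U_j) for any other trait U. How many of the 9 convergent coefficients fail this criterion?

Each convergent coefficient versus the relevant comparison correlations:
TA (methods 1·2): 0.30 vs {0.33, 0.21, 0.21, 0.19} → fail.
TA (methods 1·3): 0.41 vs {0.33, 0.32, 0.21, 0.26} → pass.
TA (methods 2·3): 0.48 vs {0.21, 0.32, 0.19, 0.26} → pass.
TB (methods 1·2): 0.52 vs {0.33, 0.21, 0.42, 0.38} → pass.
TB (methods 1·3): 0.67 vs {0.33, 0.32, 0.42, 0.50} → pass.
TB (methods 2·3): 0.68 vs {0.21, 0.32, 0.38, 0.50} → pass.
TC (methods 1·2): 0.39 vs {0.21, 0.19, 0.42, 0.38} → fail.
TC (methods 1·3): 0.35 vs {0.21, 0.26, 0.42, 0.50} → fail.
TC (methods 2·3): 0.52 vs {0.19, 0.26, 0.38, 0.50} → pass.
3 of 9 fail.

3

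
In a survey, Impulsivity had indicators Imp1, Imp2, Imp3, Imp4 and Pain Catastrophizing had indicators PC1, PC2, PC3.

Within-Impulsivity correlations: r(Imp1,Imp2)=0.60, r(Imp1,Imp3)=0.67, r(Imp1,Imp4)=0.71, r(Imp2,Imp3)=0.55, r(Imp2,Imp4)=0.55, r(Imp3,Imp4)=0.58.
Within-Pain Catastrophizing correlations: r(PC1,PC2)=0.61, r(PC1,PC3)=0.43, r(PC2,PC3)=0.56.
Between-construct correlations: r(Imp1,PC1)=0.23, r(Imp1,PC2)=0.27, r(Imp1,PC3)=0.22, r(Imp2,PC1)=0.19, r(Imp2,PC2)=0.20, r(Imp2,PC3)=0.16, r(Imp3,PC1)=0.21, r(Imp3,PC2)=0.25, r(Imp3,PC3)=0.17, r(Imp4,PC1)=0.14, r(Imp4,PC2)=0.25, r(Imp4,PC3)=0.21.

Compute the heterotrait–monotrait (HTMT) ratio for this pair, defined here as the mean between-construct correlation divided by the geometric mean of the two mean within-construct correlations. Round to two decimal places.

Mean between = 2.50/12 = 0.2083.
Mean within-Imp = 3.66/6 = 0.6100; mean within-PC = 1.60/3 = 0.5333.
Geometric mean = √(0.6100 × 0.5333) = 0.5704.
HTMT = 0.2083 / 0.5704 = 0.37.

0.37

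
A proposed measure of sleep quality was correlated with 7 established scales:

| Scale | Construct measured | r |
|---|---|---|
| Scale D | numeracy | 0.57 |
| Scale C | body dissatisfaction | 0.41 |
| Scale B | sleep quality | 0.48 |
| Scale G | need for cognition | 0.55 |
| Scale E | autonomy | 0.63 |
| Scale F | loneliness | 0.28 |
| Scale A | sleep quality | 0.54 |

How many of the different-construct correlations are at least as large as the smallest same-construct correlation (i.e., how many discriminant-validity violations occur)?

3

Convergent (same construct = sleep quality): Scale B, Scale A.
Smallest convergent = 0.48. Discriminant values: 0.57, 0.41, 0.55, 0.63, 0.28; count ≥ 0.48 → 3.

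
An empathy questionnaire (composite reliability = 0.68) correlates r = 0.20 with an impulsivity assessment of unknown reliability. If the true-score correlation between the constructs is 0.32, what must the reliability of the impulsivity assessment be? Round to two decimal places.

r_true = r_obs / √(r_xx · r_yy) ⇒ 0.32 = 0.20 / √(0.68 · r_yy).
√(0.68 · r_yy) = 0.20 / 0.32 = 0.6250; 0.68 · r_yy = 0.3906; r_yy = 0.3906 / 0.68 ≈ 0.57.

0.57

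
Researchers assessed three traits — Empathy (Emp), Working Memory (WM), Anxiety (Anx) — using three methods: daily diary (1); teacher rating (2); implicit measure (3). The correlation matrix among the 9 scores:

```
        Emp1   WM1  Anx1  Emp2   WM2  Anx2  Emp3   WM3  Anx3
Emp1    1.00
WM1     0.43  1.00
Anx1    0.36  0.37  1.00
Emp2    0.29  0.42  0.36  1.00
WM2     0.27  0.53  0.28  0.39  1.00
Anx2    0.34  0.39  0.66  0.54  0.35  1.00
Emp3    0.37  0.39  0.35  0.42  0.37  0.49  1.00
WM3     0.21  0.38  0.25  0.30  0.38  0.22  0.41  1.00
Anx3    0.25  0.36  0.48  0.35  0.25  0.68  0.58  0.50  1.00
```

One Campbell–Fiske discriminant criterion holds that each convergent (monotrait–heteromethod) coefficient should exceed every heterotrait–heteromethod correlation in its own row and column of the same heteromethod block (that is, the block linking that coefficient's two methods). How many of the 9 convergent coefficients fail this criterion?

4

Checking each validity diagonal entry against its comparison values:
Emp (methods 1·2): 0.29 vs {0.27, 0.42, 0.34, 0.36} → fail.
Emp (methods 1·3): 0.37 vs {0.21, 0.39, 0.25, 0.35} → fail.
Emp (methods 2·3): 0.42 vs {0.30, 0.37, 0.35, 0.49} → fail.
WM (methods 1·2): 0.53 vs {0.42, 0.27, 0.39, 0.28} → pass.
WM (methods 1·3): 0.38 vs {0.39, 0.21, 0.36, 0.25} → fail.
WM (methods 2·3): 0.38 vs {0.37, 0.30, 0.25, 0.22} → pass.
Anx (methods 1·2): 0.66 vs {0.36, 0.34, 0.28, 0.39} → pass.
Anx (methods 1·3): 0.48 vs {0.35, 0.25, 0.25, 0.36} → pass.
Anx (methods 2·3): 0.68 vs {0.49, 0.35, 0.22, 0.25} → pass.
4 of 9 fail.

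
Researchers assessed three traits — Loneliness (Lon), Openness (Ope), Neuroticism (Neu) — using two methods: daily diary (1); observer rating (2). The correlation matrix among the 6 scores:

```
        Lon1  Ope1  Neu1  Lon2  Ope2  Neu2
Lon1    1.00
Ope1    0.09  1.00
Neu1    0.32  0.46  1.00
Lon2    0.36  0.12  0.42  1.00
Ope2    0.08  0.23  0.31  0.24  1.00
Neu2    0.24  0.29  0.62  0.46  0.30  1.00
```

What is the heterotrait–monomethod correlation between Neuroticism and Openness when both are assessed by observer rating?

0.30

Different traits, same method: r(Neu2, Ope2) = 0.30.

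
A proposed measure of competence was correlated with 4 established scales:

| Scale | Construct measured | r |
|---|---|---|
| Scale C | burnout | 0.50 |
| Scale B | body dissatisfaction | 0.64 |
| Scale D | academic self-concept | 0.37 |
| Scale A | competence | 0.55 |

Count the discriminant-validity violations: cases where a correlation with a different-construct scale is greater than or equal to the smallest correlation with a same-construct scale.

1

Convergent (same construct = competence): Scale A.
Smallest convergent = 0.55. Discriminant values: 0.50, 0.64, 0.37; count ≥ 0.55 → 1.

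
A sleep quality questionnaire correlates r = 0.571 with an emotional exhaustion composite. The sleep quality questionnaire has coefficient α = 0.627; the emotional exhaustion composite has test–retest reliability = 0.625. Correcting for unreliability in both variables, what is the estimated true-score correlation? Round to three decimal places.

r_true = r_obs / √(r_xx · r_yy) = 0.571 / √(0.627 × 0.625) = 0.571 / √0.391875 = 0.571 / 0.6260 ≈ 0.912.

0.912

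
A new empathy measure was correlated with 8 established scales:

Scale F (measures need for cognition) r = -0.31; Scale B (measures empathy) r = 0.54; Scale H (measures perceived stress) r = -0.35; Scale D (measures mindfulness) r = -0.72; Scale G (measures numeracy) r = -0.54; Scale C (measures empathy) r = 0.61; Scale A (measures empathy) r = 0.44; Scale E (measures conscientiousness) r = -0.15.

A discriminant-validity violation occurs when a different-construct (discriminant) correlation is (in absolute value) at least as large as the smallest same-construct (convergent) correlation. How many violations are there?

2

Convergent (same construct = empathy): Scale B, Scale C, Scale A.
Smallest convergent = 0.44. Discriminant |r|: 0.31, 0.35, 0.72, 0.54, 0.15; count ≥ 0.44 → 2.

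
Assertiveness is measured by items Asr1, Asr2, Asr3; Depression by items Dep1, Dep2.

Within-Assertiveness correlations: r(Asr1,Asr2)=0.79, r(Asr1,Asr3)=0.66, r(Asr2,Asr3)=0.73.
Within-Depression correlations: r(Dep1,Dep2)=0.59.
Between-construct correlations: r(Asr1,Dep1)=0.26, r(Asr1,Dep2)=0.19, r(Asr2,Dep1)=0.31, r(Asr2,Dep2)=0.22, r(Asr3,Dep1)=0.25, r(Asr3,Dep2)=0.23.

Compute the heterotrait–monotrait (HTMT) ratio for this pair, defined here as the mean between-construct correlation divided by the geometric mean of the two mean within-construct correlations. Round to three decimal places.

Mean between = 1.46/6 = 0.2433.
Mean within-Asr = 2.18/3 = 0.7267; mean within-Dep = 0.59/1 = 0.5900.
Geometric mean = √(0.7267 × 0.5900) = 0.6548.
HTMT = 0.2433 / 0.6548 = 0.372.

0.372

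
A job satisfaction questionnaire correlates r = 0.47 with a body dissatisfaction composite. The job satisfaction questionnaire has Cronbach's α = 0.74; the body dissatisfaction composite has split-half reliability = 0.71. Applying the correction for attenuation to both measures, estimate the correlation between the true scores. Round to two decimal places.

r_true = r_obs / √(r_xx · r_yy) = 0.47 / √(0.74 × 0.71) = 0.47 / √0.5254 = 0.47 / 0.7248 ≈ 0.65.

0.65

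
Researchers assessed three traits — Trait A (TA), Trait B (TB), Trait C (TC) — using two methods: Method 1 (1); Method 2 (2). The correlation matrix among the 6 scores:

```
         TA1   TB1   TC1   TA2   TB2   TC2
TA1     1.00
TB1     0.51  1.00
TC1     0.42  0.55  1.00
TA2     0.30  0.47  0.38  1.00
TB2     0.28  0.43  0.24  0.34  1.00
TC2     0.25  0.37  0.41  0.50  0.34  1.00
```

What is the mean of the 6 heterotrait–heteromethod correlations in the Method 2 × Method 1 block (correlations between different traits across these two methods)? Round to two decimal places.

0.33

HTHM values (method 2 × method 1): 0.47, 0.38, 0.28, 0.24, 0.25, 0.37; mean = 1.99/6 = 0.33.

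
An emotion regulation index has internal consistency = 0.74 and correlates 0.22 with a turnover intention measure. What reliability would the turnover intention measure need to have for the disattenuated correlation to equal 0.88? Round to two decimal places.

0.08

r_true = r_obs / √(r_xx · r_yy) ⇒ 0.88 = 0.22 / √(0.74 · r_yy).
√(0.74 · r_yy) = 0.22 / 0.88 = 0.2500; 0.74 · r_yy = 0.0625; r_yy = 0.0625 / 0.74 ≈ 0.08.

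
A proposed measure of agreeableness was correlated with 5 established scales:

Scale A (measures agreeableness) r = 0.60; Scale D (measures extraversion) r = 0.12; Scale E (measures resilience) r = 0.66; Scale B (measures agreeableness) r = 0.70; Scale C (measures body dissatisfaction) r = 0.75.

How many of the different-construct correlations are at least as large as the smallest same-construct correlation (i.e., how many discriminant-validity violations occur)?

2

Convergent (same construct = agreeableness): Scale A, Scale B.
Smallest convergent = 0.60. Discriminant values: 0.12, 0.66, 0.75; count ≥ 0.60 → 2.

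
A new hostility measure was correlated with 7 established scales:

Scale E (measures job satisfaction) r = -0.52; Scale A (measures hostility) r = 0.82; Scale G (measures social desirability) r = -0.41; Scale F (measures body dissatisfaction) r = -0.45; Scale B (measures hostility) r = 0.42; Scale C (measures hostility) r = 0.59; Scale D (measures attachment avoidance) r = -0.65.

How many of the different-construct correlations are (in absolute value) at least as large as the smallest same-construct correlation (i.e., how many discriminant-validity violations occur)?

Convergent (same construct = hostility): Scale A, Scale B, Scale C.
Smallest convergent = 0.42. Discriminant |r|: 0.52, 0.41, 0.45, 0.65; count ≥ 0.42 → 3.

3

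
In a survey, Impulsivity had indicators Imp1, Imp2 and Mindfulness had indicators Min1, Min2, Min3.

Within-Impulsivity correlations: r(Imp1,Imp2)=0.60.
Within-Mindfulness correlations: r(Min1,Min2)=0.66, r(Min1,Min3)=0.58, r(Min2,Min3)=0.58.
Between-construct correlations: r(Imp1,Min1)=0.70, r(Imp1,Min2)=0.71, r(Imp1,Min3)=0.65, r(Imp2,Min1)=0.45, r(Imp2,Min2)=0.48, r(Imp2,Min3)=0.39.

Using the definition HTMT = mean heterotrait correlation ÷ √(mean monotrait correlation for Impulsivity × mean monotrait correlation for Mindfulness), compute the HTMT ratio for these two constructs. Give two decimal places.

0.93

Between-construct mean = 3.38/6 = 0.5633.
Mean within-Imp = 0.60/1 = 0.6000; mean within-Min = 1.82/3 = 0.6067.
Geometric mean = √(0.6000 × 0.6067) = 0.6033.
HTMT = 0.5633 / 0.6033 = 0.93.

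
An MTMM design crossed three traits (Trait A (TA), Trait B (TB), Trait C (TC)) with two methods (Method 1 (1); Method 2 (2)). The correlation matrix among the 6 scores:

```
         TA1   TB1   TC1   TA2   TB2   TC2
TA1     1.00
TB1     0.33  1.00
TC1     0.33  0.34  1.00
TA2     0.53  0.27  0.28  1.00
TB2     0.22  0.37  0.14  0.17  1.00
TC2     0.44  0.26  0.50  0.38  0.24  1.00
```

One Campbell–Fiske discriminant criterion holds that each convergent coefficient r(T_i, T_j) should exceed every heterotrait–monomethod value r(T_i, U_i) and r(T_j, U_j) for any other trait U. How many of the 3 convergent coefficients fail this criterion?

0

Checking each validity diagonal entry against its comparison values:
TA (methods 1·2): 0.53 vs {0.33, 0.17, 0.33, 0.38} → pass.
TB (methods 1·2): 0.37 vs {0.33, 0.17, 0.34, 0.24} → pass.
TC (methods 1·2): 0.50 vs {0.33, 0.38, 0.34, 0.24} → pass.
0 of 3 fail.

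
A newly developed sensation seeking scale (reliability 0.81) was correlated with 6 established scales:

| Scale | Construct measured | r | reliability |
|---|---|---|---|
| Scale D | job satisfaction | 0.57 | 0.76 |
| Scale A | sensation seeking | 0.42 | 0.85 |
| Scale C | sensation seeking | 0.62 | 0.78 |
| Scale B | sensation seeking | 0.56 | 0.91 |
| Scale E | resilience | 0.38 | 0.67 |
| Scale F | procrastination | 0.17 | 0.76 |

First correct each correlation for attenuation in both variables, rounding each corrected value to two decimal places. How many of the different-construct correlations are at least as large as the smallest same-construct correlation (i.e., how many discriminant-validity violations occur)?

Disattenuated r (r / √(r_scale · r_new)):
  Scale D (disc): 0.57 / √(0.76·0.81) = 0.73
  Scale A (conv): 0.42 / √(0.85·0.81) = 0.51
  Scale C (conv): 0.62 / √(0.78·0.81) = 0.78
  Scale B (conv): 0.56 / √(0.91·0.81) = 0.65
  Scale E (disc): 0.38 / √(0.67·0.81) = 0.52
  Scale F (disc): 0.17 / √(0.76·0.81) = 0.22
Smallest convergent = 0.51. Discriminant values: 0.73, 0.52, 0.22; count ≥ 0.51 → 2.

2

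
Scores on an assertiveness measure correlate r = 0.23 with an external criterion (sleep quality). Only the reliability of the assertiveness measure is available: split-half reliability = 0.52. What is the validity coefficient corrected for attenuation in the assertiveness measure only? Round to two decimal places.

Single correction: r_c = r_obs / √r_xx = 0.23 / √0.52 = 0.23 / 0.7211 ≈ 0.32.

0.32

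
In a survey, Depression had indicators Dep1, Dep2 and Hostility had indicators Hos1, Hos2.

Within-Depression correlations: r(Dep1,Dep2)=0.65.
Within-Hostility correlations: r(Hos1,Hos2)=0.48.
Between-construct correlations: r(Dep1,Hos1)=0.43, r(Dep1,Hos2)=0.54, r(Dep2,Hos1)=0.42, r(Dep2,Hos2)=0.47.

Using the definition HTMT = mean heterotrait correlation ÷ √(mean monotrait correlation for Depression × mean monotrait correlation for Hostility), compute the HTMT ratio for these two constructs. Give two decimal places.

0.83

Between-construct mean = 1.86/4 = 0.4650.
Mean within-Dep = 0.65/1 = 0.6500; mean within-Hos = 0.48/1 = 0.4800.
Geometric mean = √(0.6500 × 0.4800) = 0.5586.
HTMT = 0.4650 / 0.5586 = 0.83.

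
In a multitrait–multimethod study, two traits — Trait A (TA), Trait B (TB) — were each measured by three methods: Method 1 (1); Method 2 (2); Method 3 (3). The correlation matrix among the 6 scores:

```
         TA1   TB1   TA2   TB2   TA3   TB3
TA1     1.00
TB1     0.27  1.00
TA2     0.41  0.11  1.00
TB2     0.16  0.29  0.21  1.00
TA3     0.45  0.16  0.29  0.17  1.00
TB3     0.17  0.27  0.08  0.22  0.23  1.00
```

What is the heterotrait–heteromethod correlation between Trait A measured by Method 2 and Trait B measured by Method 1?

0.11

Different traits and methods: r(TA2, TB1) = 0.11.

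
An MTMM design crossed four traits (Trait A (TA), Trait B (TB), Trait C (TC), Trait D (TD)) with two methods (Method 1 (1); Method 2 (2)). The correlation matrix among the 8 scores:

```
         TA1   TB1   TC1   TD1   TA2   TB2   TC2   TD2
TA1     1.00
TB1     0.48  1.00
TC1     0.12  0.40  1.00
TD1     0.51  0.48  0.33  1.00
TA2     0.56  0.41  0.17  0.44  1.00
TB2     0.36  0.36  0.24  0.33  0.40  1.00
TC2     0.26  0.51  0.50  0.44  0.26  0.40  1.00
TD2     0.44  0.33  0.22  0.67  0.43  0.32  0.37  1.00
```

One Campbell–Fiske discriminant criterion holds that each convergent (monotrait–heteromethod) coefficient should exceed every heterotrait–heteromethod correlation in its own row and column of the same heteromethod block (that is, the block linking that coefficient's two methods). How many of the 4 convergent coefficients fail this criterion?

2

Each convergent coefficient versus the relevant comparison correlations:
TA (methods 1·2): 0.56 vs {0.36, 0.41, 0.26, 0.17, 0.44, 0.44} → pass.
TB (methods 1·2): 0.36 vs {0.41, 0.36, 0.51, 0.24, 0.33, 0.33} → fail.
TC (methods 1·2): 0.50 vs {0.17, 0.26, 0.24, 0.51, 0.22, 0.44} → fail.
TD (methods 1·2): 0.67 vs {0.44, 0.44, 0.33, 0.33, 0.44, 0.22} → pass.
2 of 4 fail.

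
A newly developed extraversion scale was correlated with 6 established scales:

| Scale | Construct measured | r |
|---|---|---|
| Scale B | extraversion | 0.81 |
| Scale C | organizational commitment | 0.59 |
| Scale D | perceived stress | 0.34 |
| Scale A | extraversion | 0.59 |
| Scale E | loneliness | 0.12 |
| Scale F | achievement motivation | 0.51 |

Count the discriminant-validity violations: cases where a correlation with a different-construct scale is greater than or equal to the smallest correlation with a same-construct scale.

Convergent (same construct = extraversion): Scale B, Scale A.
Smallest convergent = 0.59. Discriminant values: 0.59, 0.34, 0.12, 0.51; count ≥ 0.59 → 1.

1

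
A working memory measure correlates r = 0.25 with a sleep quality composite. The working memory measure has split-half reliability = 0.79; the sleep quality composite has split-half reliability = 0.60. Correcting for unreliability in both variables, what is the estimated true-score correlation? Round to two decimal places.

0.36

r_true = r_obs / √(r_xx · r_yy) = 0.25 / √(0.79 × 0.60) = 0.25 / √0.4740 = 0.25 / 0.6885 ≈ 0.36.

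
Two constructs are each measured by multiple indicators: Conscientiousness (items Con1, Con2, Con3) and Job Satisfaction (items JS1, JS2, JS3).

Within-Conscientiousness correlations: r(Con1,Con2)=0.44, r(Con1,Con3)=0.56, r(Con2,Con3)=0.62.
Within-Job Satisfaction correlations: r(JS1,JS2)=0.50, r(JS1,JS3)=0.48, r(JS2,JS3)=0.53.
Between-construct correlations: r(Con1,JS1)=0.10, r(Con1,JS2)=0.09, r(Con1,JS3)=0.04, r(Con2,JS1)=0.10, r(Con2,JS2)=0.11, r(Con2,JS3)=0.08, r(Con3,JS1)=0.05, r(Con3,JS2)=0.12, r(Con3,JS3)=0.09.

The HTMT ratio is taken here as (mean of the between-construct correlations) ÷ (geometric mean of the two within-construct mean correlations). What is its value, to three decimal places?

Mean heterotrait r = 0.78/9 = 0.0867.
Mean within-Con = 1.62/3 = 0.5400; mean within-JS = 1.51/3 = 0.5033.
Geometric mean = √(0.5400 × 0.5033) = 0.5213.
HTMT = 0.0867 / 0.5213 = 0.166.

0.166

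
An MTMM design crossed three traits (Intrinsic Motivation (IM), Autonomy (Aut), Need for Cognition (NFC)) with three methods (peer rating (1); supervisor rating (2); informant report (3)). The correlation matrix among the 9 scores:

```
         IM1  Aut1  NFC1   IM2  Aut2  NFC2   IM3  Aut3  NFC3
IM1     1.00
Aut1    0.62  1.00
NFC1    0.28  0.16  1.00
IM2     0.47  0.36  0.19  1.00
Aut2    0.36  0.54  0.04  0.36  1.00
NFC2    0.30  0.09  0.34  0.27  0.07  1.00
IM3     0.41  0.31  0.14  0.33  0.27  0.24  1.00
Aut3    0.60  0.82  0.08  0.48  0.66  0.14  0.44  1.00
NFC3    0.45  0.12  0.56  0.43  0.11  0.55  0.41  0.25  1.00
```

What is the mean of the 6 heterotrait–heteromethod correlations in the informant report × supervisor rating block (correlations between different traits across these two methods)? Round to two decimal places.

0.28

HTHM values (method 3 × method 2): 0.27, 0.24, 0.48, 0.14, 0.43, 0.11; mean = 1.67/6 = 0.28.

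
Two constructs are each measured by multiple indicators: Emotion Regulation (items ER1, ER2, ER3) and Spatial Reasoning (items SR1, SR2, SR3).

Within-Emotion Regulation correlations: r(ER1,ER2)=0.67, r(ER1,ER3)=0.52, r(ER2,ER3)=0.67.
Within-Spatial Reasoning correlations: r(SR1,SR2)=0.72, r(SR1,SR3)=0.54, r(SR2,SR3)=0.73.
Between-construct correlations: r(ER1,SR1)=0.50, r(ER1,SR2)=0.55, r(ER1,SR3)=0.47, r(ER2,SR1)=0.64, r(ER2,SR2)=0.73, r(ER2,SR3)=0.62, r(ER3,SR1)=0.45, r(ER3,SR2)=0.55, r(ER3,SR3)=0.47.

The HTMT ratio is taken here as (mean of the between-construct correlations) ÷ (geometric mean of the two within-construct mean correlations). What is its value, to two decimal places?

0.86

Mean between = 4.98/9 = 0.5533.
Mean within-ER = 1.86/3 = 0.6200; mean within-SR = 1.99/3 = 0.6633.
Geometric mean = √(0.6200 × 0.6633) = 0.6413.
HTMT = 0.5533 / 0.6413 = 0.86.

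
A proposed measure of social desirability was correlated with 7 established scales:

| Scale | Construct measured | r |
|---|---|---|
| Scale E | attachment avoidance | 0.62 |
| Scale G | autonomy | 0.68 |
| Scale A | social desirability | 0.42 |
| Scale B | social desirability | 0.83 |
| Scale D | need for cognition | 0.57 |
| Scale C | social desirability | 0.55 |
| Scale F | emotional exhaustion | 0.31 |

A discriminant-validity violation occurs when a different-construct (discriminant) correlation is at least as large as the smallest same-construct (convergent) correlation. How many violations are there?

3

Convergent (same construct = social desirability): Scale A, Scale B, Scale C.
Smallest convergent = 0.42. Discriminant values: 0.62, 0.68, 0.57, 0.31; count ≥ 0.42 → 3.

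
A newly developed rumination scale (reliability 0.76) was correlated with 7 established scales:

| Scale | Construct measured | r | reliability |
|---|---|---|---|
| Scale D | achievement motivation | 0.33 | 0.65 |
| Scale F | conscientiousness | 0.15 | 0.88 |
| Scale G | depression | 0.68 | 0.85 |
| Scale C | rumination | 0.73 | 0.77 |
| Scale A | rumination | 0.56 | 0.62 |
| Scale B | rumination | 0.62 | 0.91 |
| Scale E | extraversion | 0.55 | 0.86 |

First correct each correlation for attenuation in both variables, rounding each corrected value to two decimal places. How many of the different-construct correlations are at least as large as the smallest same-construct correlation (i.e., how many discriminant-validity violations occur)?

1

Disattenuated r (r / √(r_scale · r_new)):
  Scale D (disc): 0.33 / √(0.65·0.76) = 0.47
  Scale F (disc): 0.15 / √(0.88·0.76) = 0.18
  Scale G (disc): 0.68 / √(0.85·0.76) = 0.85
  Scale C (conv): 0.73 / √(0.77·0.76) = 0.95
  Scale A (conv): 0.56 / √(0.62·0.76) = 0.82
  Scale B (conv): 0.62 / √(0.91·0.76) = 0.75
  Scale E (disc): 0.55 / √(0.86·0.76) = 0.68
Smallest convergent = 0.75. Discriminant values: 0.47, 0.18, 0.85, 0.68; count ≥ 0.75 → 1.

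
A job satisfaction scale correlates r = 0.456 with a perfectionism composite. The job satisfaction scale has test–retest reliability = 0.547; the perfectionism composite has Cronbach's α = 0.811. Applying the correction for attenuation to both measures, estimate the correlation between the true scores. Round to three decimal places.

r_true = r_obs / √(r_xx · r_yy) = 0.456 / √(0.547 × 0.811) = 0.456 / √0.443617 = 0.456 / 0.6660 ≈ 0.685.

0.685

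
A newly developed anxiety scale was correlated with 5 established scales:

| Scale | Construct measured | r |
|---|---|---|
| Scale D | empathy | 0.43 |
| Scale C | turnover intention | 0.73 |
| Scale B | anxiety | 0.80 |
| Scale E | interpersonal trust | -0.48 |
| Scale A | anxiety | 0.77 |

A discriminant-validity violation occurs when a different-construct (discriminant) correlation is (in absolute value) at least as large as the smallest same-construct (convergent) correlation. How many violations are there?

0

Convergent (same construct = anxiety): Scale B, Scale A.
Smallest convergent = 0.77. Discriminant |r|: 0.43, 0.73, 0.48; count ≥ 0.77 → 0.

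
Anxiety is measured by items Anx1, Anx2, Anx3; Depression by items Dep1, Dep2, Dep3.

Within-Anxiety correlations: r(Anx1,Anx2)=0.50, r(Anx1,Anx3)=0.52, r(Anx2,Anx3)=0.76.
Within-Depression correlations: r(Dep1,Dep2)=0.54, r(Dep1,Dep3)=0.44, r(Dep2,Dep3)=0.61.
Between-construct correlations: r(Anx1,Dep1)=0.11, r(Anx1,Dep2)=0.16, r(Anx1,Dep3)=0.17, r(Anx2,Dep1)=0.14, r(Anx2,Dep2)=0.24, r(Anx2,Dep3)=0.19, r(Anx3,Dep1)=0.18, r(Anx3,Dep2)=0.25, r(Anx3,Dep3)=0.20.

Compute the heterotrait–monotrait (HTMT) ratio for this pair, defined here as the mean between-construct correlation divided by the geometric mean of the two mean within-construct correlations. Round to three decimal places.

Mean heterotrait r = 1.64/9 = 0.1822.
Mean within-Anx = 1.78/3 = 0.5933; mean within-Dep = 1.59/3 = 0.5300.
Geometric mean = √(0.5933 × 0.5300) = 0.5608.
HTMT = 0.1822 / 0.5608 = 0.325.

0.325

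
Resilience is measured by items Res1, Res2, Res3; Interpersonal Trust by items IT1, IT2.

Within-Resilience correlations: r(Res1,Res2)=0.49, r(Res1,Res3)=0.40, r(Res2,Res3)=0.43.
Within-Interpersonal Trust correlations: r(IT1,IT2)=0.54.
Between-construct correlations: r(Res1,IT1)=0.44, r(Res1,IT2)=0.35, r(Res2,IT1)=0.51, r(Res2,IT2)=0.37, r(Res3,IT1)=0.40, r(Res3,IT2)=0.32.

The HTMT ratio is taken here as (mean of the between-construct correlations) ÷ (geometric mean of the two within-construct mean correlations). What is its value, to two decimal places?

Mean between = 2.39/6 = 0.3983.
Mean within-Res = 1.32/3 = 0.4400; mean within-IT = 0.54/1 = 0.5400.
Geometric mean = √(0.4400 × 0.5400) = 0.4874.
HTMT = 0.3983 / 0.4874 = 0.82.

0.82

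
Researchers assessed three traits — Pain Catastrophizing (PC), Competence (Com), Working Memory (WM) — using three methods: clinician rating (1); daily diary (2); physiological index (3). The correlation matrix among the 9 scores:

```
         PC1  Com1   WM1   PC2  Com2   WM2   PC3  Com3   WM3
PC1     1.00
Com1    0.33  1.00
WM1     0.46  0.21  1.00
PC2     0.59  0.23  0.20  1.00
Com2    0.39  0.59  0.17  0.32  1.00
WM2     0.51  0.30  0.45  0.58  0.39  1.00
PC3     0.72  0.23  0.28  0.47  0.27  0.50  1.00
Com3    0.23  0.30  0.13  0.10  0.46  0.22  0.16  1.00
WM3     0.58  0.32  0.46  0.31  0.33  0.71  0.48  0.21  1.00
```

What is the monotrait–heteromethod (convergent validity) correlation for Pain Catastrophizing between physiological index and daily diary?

Same trait (PC), different methods: r(PC3, PC2) = 0.47.

0.47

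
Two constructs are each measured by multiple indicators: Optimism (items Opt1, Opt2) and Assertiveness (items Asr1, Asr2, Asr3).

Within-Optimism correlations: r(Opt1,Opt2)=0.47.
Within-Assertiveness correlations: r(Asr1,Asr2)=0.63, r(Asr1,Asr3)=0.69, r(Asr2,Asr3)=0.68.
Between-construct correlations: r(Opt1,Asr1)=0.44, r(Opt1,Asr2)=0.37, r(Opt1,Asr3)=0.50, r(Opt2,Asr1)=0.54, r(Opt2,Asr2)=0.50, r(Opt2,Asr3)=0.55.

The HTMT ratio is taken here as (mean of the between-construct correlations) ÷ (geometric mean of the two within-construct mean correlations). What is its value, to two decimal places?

0.86

Mean between = 2.90/6 = 0.4833.
Mean within-Opt = 0.47/1 = 0.4700; mean within-Asr = 2.00/3 = 0.6667.
Geometric mean = √(0.4700 × 0.6667) = 0.5598.
HTMT = 0.4833 / 0.5598 = 0.86.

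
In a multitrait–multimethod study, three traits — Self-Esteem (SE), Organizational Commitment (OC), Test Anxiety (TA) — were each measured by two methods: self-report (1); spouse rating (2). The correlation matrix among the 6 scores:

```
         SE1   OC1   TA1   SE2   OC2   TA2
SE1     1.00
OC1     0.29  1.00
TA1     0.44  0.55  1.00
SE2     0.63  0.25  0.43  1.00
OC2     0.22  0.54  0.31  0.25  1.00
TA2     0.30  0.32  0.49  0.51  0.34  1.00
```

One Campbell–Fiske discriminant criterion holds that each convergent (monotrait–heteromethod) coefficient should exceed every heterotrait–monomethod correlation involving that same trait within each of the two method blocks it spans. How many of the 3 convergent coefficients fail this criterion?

2

Each convergent coefficient versus the relevant comparison correlations:
SE (methods 1·2): 0.63 vs {0.29, 0.25, 0.44, 0.51} → pass.
OC (methods 1·2): 0.54 vs {0.29, 0.25, 0.55, 0.34} → fail.
TA (methods 1·2): 0.49 vs {0.44, 0.51, 0.55, 0.34} → fail.
2 of 3 fail.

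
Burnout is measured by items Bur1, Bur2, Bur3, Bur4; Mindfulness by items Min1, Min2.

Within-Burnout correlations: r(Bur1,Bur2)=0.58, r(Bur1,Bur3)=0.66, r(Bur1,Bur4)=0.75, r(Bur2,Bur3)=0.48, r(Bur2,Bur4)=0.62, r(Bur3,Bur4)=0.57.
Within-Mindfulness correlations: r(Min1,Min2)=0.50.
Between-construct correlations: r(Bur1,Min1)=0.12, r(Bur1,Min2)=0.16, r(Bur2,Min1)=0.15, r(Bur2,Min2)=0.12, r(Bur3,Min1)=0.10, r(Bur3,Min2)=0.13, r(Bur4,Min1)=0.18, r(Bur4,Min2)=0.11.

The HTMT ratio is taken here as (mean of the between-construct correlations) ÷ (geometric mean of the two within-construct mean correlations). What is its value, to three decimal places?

Between-construct mean = 1.07/8 = 0.1338.
Mean within-Bur = 3.66/6 = 0.6100; mean within-Min = 0.50/1 = 0.5000.
Geometric mean = √(0.6100 × 0.5000) = 0.5523.
HTMT = 0.1338 / 0.5523 = 0.242.

0.242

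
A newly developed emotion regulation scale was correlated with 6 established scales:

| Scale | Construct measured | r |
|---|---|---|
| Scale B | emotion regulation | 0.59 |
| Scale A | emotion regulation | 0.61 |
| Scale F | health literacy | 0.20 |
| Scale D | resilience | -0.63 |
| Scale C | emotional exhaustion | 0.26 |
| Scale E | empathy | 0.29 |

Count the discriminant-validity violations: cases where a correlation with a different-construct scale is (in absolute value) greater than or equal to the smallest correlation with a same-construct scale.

Convergent (same construct = emotion regulation): Scale B, Scale A.
Smallest convergent = 0.59. Discriminant |r|: 0.20, 0.63, 0.26, 0.29; count ≥ 0.59 → 1.

1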